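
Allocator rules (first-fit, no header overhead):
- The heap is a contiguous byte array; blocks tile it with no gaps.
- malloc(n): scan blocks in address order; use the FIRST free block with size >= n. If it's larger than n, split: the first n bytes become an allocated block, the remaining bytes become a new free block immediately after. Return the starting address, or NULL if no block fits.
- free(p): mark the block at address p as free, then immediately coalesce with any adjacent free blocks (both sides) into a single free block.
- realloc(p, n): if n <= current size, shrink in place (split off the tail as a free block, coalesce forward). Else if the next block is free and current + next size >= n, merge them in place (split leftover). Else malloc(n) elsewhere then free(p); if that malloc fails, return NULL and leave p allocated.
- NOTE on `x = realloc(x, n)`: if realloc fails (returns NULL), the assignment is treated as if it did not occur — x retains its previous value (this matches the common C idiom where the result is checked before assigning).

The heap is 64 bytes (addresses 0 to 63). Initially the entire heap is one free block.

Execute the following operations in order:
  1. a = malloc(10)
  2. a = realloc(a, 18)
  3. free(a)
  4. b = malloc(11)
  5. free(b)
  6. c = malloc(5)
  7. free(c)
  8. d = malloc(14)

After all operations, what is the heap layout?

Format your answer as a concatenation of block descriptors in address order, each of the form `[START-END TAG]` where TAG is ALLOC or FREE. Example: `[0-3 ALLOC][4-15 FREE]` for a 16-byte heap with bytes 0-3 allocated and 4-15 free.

Answer: [0-13 ALLOC][14-63 FREE]

Derivation:
Op 1: a = malloc(10) -> a = 0; heap: [0-9 ALLOC][10-63 FREE]
Op 2: a = realloc(a, 18) -> a = 0; heap: [0-17 ALLOC][18-63 FREE]
Op 3: free(a) -> (freed a); heap: [0-63 FREE]
Op 4: b = malloc(11) -> b = 0; heap: [0-10 ALLOC][11-63 FREE]
Op 5: free(b) -> (freed b); heap: [0-63 FREE]
Op 6: c = malloc(5) -> c = 0; heap: [0-4 ALLOC][5-63 FREE]
Op 7: free(c) -> (freed c); heap: [0-63 FREE]
Op 8: d = malloc(14) -> d = 0; heap: [0-13 ALLOC][14-63 FREE]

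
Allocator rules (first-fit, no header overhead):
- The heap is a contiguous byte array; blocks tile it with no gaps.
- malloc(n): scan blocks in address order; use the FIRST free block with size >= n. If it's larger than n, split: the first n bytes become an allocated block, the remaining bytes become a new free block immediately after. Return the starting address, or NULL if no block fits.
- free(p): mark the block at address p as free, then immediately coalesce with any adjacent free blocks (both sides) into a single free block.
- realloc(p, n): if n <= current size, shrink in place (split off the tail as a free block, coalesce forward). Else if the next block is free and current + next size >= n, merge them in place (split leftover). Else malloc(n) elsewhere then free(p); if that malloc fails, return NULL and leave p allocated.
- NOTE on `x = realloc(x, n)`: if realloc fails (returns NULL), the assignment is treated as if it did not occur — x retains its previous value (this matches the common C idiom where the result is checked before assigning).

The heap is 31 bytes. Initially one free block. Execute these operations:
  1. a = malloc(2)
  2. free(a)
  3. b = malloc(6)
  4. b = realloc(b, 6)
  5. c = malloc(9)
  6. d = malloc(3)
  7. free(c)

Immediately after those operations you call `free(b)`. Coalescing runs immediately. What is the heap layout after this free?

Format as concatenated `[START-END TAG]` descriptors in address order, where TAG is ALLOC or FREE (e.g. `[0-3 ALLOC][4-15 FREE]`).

Op 1: a = malloc(2) -> a = 0; heap: [0-1 ALLOC][2-30 FREE]
Op 2: free(a) -> (freed a); heap: [0-30 FREE]
Op 3: b = malloc(6) -> b = 0; heap: [0-5 ALLOC][6-30 FREE]
Op 4: b = realloc(b, 6) -> b = 0; heap: [0-5 ALLOC][6-30 FREE]
Op 5: c = malloc(9) -> c = 6; heap: [0-5 ALLOC][6-14 ALLOC][15-30 FREE]
Op 6: d = malloc(3) -> d = 15; heap: [0-5 ALLOC][6-14 ALLOC][15-17 ALLOC][18-30 FREE]
Op 7: free(c) -> (freed c); heap: [0-5 ALLOC][6-14 FREE][15-17 ALLOC][18-30 FREE]
free(b): b = 0 -> block [0-5 ALLOC]; mark free, coalesce with adjacent free neighbors -> [0-14 FREE][15-17 ALLOC][18-30 FREE]

Answer: [0-14 FREE][15-17 ALLOC][18-30 FREE]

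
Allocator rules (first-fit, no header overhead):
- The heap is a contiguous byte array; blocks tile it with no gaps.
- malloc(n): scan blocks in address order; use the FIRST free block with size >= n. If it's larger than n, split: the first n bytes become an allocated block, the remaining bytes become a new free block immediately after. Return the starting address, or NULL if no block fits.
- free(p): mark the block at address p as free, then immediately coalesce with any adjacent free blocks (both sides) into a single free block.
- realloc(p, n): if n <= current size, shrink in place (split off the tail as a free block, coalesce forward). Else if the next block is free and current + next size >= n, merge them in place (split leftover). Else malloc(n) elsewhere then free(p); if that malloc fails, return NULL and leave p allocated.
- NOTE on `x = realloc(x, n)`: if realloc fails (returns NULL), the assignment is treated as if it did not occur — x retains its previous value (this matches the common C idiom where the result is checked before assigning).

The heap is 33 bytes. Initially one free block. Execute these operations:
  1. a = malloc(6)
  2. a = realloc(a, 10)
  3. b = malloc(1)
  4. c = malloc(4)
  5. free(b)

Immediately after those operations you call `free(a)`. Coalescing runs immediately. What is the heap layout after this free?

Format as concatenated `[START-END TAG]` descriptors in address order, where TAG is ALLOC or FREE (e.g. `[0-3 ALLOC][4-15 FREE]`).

Op 1: a = malloc(6) -> a = 0; heap: [0-5 ALLOC][6-32 FREE]
Op 2: a = realloc(a, 10) -> a = 0; heap: [0-9 ALLOC][10-32 FREE]
Op 3: b = malloc(1) -> b = 10; heap: [0-9 ALLOC][10-10 ALLOC][11-32 FREE]
Op 4: c = malloc(4) -> c = 11; heap: [0-9 ALLOC][10-10 ALLOC][11-14 ALLOC][15-32 FREE]
Op 5: free(b) -> (freed b); heap: [0-9 ALLOC][10-10 FREE][11-14 ALLOC][15-32 FREE]
free(a): a = 0 -> block [0-9 ALLOC]; mark free, coalesce with adjacent free neighbors -> [0-10 FREE][11-14 ALLOC][15-32 FREE]

Answer: [0-10 FREE][11-14 ALLOC][15-32 FREE]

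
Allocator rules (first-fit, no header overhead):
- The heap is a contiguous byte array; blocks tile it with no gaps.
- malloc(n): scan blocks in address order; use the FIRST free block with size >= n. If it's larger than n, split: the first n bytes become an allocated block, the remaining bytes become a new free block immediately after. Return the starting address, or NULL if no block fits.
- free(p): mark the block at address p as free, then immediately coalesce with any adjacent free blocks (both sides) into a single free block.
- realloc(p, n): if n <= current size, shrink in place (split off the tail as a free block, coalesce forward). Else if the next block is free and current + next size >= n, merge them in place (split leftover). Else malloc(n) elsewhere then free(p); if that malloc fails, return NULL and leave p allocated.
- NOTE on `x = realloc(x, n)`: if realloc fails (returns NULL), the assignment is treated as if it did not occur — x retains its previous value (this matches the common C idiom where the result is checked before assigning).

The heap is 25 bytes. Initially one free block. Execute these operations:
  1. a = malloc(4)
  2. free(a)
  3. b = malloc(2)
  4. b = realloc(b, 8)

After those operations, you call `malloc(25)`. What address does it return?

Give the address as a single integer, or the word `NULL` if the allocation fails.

Op 1: a = malloc(4) -> a = 0; heap: [0-3 ALLOC][4-24 FREE]
Op 2: free(a) -> (freed a); heap: [0-24 FREE]
Op 3: b = malloc(2) -> b = 0; heap: [0-1 ALLOC][2-24 FREE]
Op 4: b = realloc(b, 8) -> b = 0; heap: [0-7 ALLOC][8-24 FREE]
malloc(25): first-fit scan over [0-7 ALLOC][8-24 FREE] -> NULL

Answer: NULL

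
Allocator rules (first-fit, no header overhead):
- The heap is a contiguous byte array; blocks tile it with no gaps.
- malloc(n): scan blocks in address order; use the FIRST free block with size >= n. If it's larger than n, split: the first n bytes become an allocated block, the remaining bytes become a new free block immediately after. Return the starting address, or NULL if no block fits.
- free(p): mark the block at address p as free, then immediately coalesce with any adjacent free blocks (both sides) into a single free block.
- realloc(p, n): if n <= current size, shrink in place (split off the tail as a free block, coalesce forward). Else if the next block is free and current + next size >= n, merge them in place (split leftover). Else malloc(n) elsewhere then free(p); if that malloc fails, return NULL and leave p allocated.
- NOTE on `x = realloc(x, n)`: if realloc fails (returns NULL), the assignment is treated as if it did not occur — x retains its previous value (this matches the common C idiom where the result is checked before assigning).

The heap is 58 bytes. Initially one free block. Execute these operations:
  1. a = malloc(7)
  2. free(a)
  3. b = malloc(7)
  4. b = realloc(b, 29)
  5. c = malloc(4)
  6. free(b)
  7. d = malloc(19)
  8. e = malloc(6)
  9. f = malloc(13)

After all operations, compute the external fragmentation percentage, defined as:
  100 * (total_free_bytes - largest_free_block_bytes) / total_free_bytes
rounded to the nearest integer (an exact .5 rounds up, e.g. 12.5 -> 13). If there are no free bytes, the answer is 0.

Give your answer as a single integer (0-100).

Answer: 25

Derivation:
Op 1: a = malloc(7) -> a = 0; heap: [0-6 ALLOC][7-57 FREE]
Op 2: free(a) -> (freed a); heap: [0-57 FREE]
Op 3: b = malloc(7) -> b = 0; heap: [0-6 ALLOC][7-57 FREE]
Op 4: b = realloc(b, 29) -> b = 0; heap: [0-28 ALLOC][29-57 FREE]
Op 5: c = malloc(4) -> c = 29; heap: [0-28 ALLOC][29-32 ALLOC][33-57 FREE]
Op 6: free(b) -> (freed b); heap: [0-28 FREE][29-32 ALLOC][33-57 FREE]
Op 7: d = malloc(19) -> d = 0; heap: [0-18 ALLOC][19-28 FREE][29-32 ALLOC][33-57 FREE]
Op 8: e = malloc(6) -> e = 19; heap: [0-18 ALLOC][19-24 ALLOC][25-28 FREE][29-32 ALLOC][33-57 FREE]
Op 9: f = malloc(13) -> f = 33; heap: [0-18 ALLOC][19-24 ALLOC][25-28 FREE][29-32 ALLOC][33-45 ALLOC][46-57 FREE]
Free blocks: [4 12] total_free=16 largest=12 -> 100*(16-12)/16 = 400/16 = 25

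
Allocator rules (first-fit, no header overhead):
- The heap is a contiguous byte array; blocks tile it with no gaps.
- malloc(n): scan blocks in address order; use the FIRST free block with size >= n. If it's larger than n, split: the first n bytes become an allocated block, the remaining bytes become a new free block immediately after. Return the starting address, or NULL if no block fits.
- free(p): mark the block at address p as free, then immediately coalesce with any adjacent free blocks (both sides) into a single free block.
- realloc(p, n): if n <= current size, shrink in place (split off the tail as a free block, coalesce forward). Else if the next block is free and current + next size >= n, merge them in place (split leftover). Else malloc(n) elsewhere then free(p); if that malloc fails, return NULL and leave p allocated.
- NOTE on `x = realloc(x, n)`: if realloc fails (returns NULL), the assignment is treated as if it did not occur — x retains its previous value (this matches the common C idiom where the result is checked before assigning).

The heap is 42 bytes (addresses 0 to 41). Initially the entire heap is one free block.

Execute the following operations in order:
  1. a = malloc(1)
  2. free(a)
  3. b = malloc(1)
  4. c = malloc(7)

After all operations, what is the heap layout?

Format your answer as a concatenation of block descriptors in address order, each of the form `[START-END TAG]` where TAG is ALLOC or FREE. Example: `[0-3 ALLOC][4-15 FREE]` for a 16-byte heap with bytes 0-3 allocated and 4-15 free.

Answer: [0-0 ALLOC][1-7 ALLOC][8-41 FREE]

Derivation:
Op 1: a = malloc(1) -> a = 0; heap: [0-0 ALLOC][1-41 FREE]
Op 2: free(a) -> (freed a); heap: [0-41 FREE]
Op 3: b = malloc(1) -> b = 0; heap: [0-0 ALLOC][1-41 FREE]
Op 4: c = malloc(7) -> c = 1; heap: [0-0 ALLOC][1-7 ALLOC][8-41 FREE]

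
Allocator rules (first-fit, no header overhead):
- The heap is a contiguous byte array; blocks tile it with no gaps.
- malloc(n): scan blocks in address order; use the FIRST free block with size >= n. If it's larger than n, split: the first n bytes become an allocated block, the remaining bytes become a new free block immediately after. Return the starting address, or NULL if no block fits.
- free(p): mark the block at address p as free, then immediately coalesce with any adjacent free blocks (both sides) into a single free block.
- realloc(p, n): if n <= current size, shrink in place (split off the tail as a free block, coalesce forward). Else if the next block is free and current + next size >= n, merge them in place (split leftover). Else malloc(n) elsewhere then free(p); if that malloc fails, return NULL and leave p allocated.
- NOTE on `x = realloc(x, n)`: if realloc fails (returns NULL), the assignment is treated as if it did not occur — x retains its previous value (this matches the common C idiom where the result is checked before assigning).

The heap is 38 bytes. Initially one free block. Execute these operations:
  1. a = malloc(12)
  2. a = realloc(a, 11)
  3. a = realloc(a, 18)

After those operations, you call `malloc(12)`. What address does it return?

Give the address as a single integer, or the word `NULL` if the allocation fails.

Answer: 18

Derivation:
Op 1: a = malloc(12) -> a = 0; heap: [0-11 ALLOC][12-37 FREE]
Op 2: a = realloc(a, 11) -> a = 0; heap: [0-10 ALLOC][11-37 FREE]
Op 3: a = realloc(a, 18) -> a = 0; heap: [0-17 ALLOC][18-37 FREE]
malloc(12): first-fit scan over [0-17 ALLOC][18-37 FREE] -> 18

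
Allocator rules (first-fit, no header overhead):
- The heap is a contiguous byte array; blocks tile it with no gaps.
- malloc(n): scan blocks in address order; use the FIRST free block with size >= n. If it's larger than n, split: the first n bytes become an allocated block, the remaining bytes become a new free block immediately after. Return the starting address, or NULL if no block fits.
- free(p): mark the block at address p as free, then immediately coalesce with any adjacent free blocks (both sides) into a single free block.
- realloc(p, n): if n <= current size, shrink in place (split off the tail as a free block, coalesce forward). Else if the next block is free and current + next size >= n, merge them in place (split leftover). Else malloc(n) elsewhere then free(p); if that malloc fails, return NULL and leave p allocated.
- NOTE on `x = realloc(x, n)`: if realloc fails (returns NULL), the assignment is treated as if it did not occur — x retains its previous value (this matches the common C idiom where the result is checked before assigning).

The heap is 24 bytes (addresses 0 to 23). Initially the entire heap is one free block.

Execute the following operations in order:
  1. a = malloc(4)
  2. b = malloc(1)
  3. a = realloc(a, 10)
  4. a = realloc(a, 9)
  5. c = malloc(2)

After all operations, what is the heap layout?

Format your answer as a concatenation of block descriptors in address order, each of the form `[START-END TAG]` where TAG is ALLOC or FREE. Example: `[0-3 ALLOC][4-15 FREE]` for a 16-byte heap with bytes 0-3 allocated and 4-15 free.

Op 1: a = malloc(4) -> a = 0; heap: [0-3 ALLOC][4-23 FREE]
Op 2: b = malloc(1) -> b = 4; heap: [0-3 ALLOC][4-4 ALLOC][5-23 FREE]
Op 3: a = realloc(a, 10) -> a = 5; heap: [0-3 FREE][4-4 ALLOC][5-14 ALLOC][15-23 FREE]
Op 4: a = realloc(a, 9) -> a = 5; heap: [0-3 FREE][4-4 ALLOC][5-13 ALLOC][14-23 FREE]
Op 5: c = malloc(2) -> c = 0; heap: [0-1 ALLOC][2-3 FREE][4-4 ALLOC][5-13 ALLOC][14-23 FREE]

Answer: [0-1 ALLOC][2-3 FREE][4-4 ALLOC][5-13 ALLOC][14-23 FREE]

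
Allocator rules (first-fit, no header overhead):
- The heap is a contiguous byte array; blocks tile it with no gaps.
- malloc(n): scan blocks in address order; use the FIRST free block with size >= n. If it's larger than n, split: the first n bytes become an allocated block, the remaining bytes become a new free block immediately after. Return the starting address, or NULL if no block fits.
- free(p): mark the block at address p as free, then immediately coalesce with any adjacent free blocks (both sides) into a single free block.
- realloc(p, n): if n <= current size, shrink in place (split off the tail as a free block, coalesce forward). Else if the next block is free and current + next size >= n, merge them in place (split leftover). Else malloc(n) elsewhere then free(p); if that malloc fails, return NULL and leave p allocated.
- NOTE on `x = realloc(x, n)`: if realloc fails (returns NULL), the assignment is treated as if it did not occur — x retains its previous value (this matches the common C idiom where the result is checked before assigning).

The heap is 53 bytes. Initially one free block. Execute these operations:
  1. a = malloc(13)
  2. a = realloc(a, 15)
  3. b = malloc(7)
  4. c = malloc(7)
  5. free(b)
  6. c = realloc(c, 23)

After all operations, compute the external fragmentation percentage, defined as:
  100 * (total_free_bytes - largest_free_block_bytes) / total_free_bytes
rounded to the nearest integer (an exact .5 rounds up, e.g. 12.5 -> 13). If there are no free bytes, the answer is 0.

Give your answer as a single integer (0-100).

Answer: 47

Derivation:
Op 1: a = malloc(13) -> a = 0; heap: [0-12 ALLOC][13-52 FREE]
Op 2: a = realloc(a, 15) -> a = 0; heap: [0-14 ALLOC][15-52 FREE]
Op 3: b = malloc(7) -> b = 15; heap: [0-14 ALLOC][15-21 ALLOC][22-52 FREE]
Op 4: c = malloc(7) -> c = 22; heap: [0-14 ALLOC][15-21 ALLOC][22-28 ALLOC][29-52 FREE]
Op 5: free(b) -> (freed b); heap: [0-14 ALLOC][15-21 FREE][22-28 ALLOC][29-52 FREE]
Op 6: c = realloc(c, 23) -> c = 22; heap: [0-14 ALLOC][15-21 FREE][22-44 ALLOC][45-52 FREE]
Free blocks: [7 8] total_free=15 largest=8 -> 100*(15-8)/15 = 700/15 ≈ 46.667 -> rounds to 47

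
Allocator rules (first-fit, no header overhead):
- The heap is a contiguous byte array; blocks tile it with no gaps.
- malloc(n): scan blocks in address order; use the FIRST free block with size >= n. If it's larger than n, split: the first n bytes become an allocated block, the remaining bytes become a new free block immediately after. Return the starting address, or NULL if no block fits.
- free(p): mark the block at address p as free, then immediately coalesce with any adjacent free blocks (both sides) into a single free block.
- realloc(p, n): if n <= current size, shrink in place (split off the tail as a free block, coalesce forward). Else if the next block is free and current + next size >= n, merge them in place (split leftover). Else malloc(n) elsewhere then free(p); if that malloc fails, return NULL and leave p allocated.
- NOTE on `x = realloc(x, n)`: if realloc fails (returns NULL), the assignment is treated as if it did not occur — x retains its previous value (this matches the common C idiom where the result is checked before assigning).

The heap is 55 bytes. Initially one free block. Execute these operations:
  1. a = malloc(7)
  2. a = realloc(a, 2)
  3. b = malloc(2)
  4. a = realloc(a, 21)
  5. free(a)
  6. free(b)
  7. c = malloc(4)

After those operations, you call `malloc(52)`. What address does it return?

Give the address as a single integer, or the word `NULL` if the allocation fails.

Answer: NULL

Derivation:
Op 1: a = malloc(7) -> a = 0; heap: [0-6 ALLOC][7-54 FREE]
Op 2: a = realloc(a, 2) -> a = 0; heap: [0-1 ALLOC][2-54 FREE]
Op 3: b = malloc(2) -> b = 2; heap: [0-1 ALLOC][2-3 ALLOC][4-54 FREE]
Op 4: a = realloc(a, 21) -> a = 4; heap: [0-1 FREE][2-3 ALLOC][4-24 ALLOC][25-54 FREE]
Op 5: free(a) -> (freed a); heap: [0-1 FREE][2-3 ALLOC][4-54 FREE]
Op 6: free(b) -> (freed b); heap: [0-54 FREE]
Op 7: c = malloc(4) -> c = 0; heap: [0-3 ALLOC][4-54 FREE]
malloc(52): first-fit scan over [0-3 ALLOC][4-54 FREE] -> NULL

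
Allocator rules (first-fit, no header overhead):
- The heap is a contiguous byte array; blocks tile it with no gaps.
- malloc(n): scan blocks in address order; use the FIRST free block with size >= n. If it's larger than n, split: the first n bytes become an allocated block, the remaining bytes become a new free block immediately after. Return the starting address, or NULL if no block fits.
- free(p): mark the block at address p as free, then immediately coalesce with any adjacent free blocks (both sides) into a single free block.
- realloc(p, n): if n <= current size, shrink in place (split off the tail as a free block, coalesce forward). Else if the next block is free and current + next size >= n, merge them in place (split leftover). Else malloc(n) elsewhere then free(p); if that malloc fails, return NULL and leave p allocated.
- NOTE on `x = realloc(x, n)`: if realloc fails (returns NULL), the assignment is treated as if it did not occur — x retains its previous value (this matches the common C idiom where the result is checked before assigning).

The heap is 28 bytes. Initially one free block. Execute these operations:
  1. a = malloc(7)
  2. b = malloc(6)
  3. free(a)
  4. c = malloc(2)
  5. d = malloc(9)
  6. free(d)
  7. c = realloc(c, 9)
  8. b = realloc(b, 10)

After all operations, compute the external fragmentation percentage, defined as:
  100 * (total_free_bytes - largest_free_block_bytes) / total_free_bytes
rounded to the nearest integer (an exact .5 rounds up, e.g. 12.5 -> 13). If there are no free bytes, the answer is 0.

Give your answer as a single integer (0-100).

Answer: 46

Derivation:
Op 1: a = malloc(7) -> a = 0; heap: [0-6 ALLOC][7-27 FREE]
Op 2: b = malloc(6) -> b = 7; heap: [0-6 ALLOC][7-12 ALLOC][13-27 FREE]
Op 3: free(a) -> (freed a); heap: [0-6 FREE][7-12 ALLOC][13-27 FREE]
Op 4: c = malloc(2) -> c = 0; heap: [0-1 ALLOC][2-6 FREE][7-12 ALLOC][13-27 FREE]
Op 5: d = malloc(9) -> d = 13; heap: [0-1 ALLOC][2-6 FREE][7-12 ALLOC][13-21 ALLOC][22-27 FREE]
Op 6: free(d) -> (freed d); heap: [0-1 ALLOC][2-6 FREE][7-12 ALLOC][13-27 FREE]
Op 7: c = realloc(c, 9) -> c = 13; heap: [0-6 FREE][7-12 ALLOC][13-21 ALLOC][22-27 FREE]
Op 8: b = realloc(b, 10) -> NULL (b unchanged); heap: [0-6 FREE][7-12 ALLOC][13-21 ALLOC][22-27 FREE]
Free blocks: [7 6] total_free=13 largest=7 -> 100*(13-7)/13 = 600/13 ≈ 46.154 -> rounds to 46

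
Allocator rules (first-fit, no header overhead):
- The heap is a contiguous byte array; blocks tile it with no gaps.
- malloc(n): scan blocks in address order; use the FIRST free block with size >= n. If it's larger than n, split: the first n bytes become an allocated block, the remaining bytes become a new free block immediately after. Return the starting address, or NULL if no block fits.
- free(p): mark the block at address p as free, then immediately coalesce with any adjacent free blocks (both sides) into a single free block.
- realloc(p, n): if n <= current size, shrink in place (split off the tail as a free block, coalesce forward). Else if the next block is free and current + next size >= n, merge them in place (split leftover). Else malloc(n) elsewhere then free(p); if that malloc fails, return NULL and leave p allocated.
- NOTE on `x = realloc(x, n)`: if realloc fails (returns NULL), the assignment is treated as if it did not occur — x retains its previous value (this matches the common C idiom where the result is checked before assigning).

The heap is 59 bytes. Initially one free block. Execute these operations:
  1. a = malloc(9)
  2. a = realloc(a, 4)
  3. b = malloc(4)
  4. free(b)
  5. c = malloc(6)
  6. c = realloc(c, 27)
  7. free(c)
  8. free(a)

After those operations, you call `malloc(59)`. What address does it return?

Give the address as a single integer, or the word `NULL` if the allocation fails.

Op 1: a = malloc(9) -> a = 0; heap: [0-8 ALLOC][9-58 FREE]
Op 2: a = realloc(a, 4) -> a = 0; heap: [0-3 ALLOC][4-58 FREE]
Op 3: b = malloc(4) -> b = 4; heap: [0-3 ALLOC][4-7 ALLOC][8-58 FREE]
Op 4: free(b) -> (freed b); heap: [0-3 ALLOC][4-58 FREE]
Op 5: c = malloc(6) -> c = 4; heap: [0-3 ALLOC][4-9 ALLOC][10-58 FREE]
Op 6: c = realloc(c, 27) -> c = 4; heap: [0-3 ALLOC][4-30 ALLOC][31-58 FREE]
Op 7: free(c) -> (freed c); heap: [0-3 ALLOC][4-58 FREE]
Op 8: free(a) -> (freed a); heap: [0-58 FREE]
malloc(59): first-fit scan over [0-58 FREE] -> 0

Answer: 0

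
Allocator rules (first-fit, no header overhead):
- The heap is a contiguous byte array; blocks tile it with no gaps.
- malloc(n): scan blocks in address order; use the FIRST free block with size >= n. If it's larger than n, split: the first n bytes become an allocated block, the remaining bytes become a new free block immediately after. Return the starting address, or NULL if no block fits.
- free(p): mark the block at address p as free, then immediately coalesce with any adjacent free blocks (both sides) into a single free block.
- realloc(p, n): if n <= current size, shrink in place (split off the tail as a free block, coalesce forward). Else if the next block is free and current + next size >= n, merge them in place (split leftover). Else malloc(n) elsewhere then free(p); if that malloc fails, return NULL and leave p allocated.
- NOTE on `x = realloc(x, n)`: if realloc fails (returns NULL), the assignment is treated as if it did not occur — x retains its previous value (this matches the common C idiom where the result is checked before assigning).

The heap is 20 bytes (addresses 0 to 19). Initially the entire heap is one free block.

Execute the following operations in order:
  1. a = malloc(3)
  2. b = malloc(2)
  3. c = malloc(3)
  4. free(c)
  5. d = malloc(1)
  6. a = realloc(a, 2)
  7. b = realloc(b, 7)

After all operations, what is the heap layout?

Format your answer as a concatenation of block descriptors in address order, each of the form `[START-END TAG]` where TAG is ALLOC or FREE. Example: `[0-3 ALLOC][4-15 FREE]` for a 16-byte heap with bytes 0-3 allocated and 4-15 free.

Op 1: a = malloc(3) -> a = 0; heap: [0-2 ALLOC][3-19 FREE]
Op 2: b = malloc(2) -> b = 3; heap: [0-2 ALLOC][3-4 ALLOC][5-19 FREE]
Op 3: c = malloc(3) -> c = 5; heap: [0-2 ALLOC][3-4 ALLOC][5-7 ALLOC][8-19 FREE]
Op 4: free(c) -> (freed c); heap: [0-2 ALLOC][3-4 ALLOC][5-19 FREE]
Op 5: d = malloc(1) -> d = 5; heap: [0-2 ALLOC][3-4 ALLOC][5-5 ALLOC][6-19 FREE]
Op 6: a = realloc(a, 2) -> a = 0; heap: [0-1 ALLOC][2-2 FREE][3-4 ALLOC][5-5 ALLOC][6-19 FREE]
Op 7: b = realloc(b, 7) -> b = 6; heap: [0-1 ALLOC][2-4 FREE][5-5 ALLOC][6-12 ALLOC][13-19 FREE]

Answer: [0-1 ALLOC][2-4 FREE][5-5 ALLOC][6-12 ALLOC][13-19 FREE]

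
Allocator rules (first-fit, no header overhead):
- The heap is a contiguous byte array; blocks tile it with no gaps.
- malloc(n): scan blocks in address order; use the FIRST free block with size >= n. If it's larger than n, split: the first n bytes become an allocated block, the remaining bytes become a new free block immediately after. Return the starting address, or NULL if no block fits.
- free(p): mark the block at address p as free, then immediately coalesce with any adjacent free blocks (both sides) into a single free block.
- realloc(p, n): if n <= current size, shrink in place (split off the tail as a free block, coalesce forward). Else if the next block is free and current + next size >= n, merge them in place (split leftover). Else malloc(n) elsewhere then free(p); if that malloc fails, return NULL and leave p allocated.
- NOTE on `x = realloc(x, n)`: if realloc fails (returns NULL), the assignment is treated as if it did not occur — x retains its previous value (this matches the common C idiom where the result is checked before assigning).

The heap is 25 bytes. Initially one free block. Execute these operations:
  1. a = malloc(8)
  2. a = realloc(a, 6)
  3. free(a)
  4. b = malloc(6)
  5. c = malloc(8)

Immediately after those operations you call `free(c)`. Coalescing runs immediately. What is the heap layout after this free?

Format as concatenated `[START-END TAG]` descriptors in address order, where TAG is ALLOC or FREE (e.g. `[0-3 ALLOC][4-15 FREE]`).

Op 1: a = malloc(8) -> a = 0; heap: [0-7 ALLOC][8-24 FREE]
Op 2: a = realloc(a, 6) -> a = 0; heap: [0-5 ALLOC][6-24 FREE]
Op 3: free(a) -> (freed a); heap: [0-24 FREE]
Op 4: b = malloc(6) -> b = 0; heap: [0-5 ALLOC][6-24 FREE]
Op 5: c = malloc(8) -> c = 6; heap: [0-5 ALLOC][6-13 ALLOC][14-24 FREE]
free(c): c = 6 -> block [6-13 ALLOC]; mark free, coalesce with adjacent free neighbors -> [0-5 ALLOC][6-24 FREE]

Answer: [0-5 ALLOC][6-24 FREE]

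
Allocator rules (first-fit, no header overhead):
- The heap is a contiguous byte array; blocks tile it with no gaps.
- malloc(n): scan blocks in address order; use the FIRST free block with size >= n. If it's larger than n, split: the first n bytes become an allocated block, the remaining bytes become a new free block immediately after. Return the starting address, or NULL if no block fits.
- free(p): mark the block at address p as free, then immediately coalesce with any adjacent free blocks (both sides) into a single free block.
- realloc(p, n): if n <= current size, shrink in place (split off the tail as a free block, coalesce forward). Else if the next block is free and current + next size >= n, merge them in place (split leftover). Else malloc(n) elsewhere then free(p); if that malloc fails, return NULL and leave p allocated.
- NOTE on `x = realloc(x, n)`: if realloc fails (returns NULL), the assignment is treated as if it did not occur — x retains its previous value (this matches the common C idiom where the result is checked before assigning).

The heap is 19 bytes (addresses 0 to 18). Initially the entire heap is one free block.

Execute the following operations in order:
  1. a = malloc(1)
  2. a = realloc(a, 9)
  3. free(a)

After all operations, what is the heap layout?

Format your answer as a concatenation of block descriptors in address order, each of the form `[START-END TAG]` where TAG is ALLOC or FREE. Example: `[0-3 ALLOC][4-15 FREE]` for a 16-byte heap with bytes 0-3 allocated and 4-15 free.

Op 1: a = malloc(1) -> a = 0; heap: [0-0 ALLOC][1-18 FREE]
Op 2: a = realloc(a, 9) -> a = 0; heap: [0-8 ALLOC][9-18 FREE]
Op 3: free(a) -> (freed a); heap: [0-18 FREE]

Answer: [0-18 FREE]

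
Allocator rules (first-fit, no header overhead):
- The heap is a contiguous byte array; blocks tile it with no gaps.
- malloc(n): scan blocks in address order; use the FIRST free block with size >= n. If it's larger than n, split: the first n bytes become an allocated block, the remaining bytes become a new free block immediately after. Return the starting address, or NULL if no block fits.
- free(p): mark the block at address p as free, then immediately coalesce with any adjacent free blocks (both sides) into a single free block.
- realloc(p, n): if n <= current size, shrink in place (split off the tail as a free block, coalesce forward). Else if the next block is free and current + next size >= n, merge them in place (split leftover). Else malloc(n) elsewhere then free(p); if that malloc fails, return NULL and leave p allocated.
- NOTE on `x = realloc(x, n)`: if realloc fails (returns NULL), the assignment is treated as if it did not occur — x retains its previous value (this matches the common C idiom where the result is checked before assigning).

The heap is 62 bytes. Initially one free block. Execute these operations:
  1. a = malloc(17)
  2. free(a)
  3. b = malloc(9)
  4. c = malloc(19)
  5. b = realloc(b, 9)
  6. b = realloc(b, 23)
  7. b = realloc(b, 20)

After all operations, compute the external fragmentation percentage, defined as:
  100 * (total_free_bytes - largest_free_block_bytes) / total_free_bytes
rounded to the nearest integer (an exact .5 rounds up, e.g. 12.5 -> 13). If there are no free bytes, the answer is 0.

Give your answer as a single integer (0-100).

Answer: 39

Derivation:
Op 1: a = malloc(17) -> a = 0; heap: [0-16 ALLOC][17-61 FREE]
Op 2: free(a) -> (freed a); heap: [0-61 FREE]
Op 3: b = malloc(9) -> b = 0; heap: [0-8 ALLOC][9-61 FREE]
Op 4: c = malloc(19) -> c = 9; heap: [0-8 ALLOC][9-27 ALLOC][28-61 FREE]
Op 5: b = realloc(b, 9) -> b = 0; heap: [0-8 ALLOC][9-27 ALLOC][28-61 FREE]
Op 6: b = realloc(b, 23) -> b = 28; heap: [0-8 FREE][9-27 ALLOC][28-50 ALLOC][51-61 FREE]
Op 7: b = realloc(b, 20) -> b = 28; heap: [0-8 FREE][9-27 ALLOC][28-47 ALLOC][48-61 FREE]
Free blocks: [9 14] total_free=23 largest=14 -> 100*(23-14)/23 = 900/23 ≈ 39.130 -> rounds to 39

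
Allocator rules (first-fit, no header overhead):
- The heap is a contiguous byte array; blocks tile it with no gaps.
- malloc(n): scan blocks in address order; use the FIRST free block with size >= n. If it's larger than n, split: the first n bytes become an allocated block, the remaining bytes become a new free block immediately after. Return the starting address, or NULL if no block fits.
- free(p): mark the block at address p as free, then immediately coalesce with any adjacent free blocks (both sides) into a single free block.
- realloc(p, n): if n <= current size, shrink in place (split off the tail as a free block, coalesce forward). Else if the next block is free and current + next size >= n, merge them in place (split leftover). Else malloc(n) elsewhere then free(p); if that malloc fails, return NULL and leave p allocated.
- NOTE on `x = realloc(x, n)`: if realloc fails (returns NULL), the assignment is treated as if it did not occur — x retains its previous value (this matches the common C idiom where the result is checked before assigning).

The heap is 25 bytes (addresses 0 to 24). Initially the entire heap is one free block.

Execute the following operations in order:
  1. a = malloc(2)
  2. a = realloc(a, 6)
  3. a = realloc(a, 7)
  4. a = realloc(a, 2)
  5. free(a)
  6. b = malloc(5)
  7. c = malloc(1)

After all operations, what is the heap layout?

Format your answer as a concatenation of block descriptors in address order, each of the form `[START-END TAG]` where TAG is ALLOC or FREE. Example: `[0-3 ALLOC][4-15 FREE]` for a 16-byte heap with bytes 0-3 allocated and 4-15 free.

Op 1: a = malloc(2) -> a = 0; heap: [0-1 ALLOC][2-24 FREE]
Op 2: a = realloc(a, 6) -> a = 0; heap: [0-5 ALLOC][6-24 FREE]
Op 3: a = realloc(a, 7) -> a = 0; heap: [0-6 ALLOC][7-24 FREE]
Op 4: a = realloc(a, 2) -> a = 0; heap: [0-1 ALLOC][2-24 FREE]
Op 5: free(a) -> (freed a); heap: [0-24 FREE]
Op 6: b = malloc(5) -> b = 0; heap: [0-4 ALLOC][5-24 FREE]
Op 7: c = malloc(1) -> c = 5; heap: [0-4 ALLOC][5-5 ALLOC][6-24 FREE]

Answer: [0-4 ALLOC][5-5 ALLOC][6-24 FREE]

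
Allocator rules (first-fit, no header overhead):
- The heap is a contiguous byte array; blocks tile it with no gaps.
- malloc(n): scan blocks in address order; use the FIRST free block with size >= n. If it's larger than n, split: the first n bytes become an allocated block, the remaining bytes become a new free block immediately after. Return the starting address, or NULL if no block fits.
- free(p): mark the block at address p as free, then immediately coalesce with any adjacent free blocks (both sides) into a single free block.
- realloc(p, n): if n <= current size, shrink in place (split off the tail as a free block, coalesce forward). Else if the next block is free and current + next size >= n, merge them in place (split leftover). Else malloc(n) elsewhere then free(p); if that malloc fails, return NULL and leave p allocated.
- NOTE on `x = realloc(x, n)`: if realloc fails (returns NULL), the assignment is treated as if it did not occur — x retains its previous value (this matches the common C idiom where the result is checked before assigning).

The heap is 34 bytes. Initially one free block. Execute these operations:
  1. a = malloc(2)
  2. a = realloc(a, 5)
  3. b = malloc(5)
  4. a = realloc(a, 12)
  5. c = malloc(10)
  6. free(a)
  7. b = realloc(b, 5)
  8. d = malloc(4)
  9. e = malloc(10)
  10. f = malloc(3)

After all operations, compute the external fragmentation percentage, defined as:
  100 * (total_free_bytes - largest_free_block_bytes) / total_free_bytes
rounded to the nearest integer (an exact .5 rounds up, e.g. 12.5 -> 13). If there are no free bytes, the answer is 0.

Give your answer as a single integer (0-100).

Op 1: a = malloc(2) -> a = 0; heap: [0-1 ALLOC][2-33 FREE]
Op 2: a = realloc(a, 5) -> a = 0; heap: [0-4 ALLOC][5-33 FREE]
Op 3: b = malloc(5) -> b = 5; heap: [0-4 ALLOC][5-9 ALLOC][10-33 FREE]
Op 4: a = realloc(a, 12) -> a = 10; heap: [0-4 FREE][5-9 ALLOC][10-21 ALLOC][22-33 FREE]
Op 5: c = malloc(10) -> c = 22; heap: [0-4 FREE][5-9 ALLOC][10-21 ALLOC][22-31 ALLOC][32-33 FREE]
Op 6: free(a) -> (freed a); heap: [0-4 FREE][5-9 ALLOC][10-21 FREE][22-31 ALLOC][32-33 FREE]
Op 7: b = realloc(b, 5) -> b = 5; heap: [0-4 FREE][5-9 ALLOC][10-21 FREE][22-31 ALLOC][32-33 FREE]
Op 8: d = malloc(4) -> d = 0; heap: [0-3 ALLOC][4-4 FREE][5-9 ALLOC][10-21 FREE][22-31 ALLOC][32-33 FREE]
Op 9: e = malloc(10) -> e = 10; heap: [0-3 ALLOC][4-4 FREE][5-9 ALLOC][10-19 ALLOC][20-21 FREE][22-31 ALLOC][32-33 FREE]
Op 10: f = malloc(3) -> f = NULL; heap: [0-3 ALLOC][4-4 FREE][5-9 ALLOC][10-19 ALLOC][20-21 FREE][22-31 ALLOC][32-33 FREE]
Free blocks: [1 2 2] total_free=5 largest=2 -> 100*(5-2)/5 = 300/5 = 60

Answer: 60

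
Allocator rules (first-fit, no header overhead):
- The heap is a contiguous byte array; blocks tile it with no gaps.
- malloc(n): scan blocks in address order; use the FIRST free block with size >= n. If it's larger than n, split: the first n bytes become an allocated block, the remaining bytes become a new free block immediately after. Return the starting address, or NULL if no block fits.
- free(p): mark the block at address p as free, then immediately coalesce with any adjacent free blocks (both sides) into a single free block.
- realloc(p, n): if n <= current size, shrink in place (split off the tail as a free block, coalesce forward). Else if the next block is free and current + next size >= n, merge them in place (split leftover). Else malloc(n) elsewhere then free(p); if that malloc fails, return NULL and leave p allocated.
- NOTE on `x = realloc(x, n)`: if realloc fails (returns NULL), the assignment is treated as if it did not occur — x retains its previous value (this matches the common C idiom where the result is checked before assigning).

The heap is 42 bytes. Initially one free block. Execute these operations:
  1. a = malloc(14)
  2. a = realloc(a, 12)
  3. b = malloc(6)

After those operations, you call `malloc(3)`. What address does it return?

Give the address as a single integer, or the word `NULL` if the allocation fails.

Answer: 18

Derivation:
Op 1: a = malloc(14) -> a = 0; heap: [0-13 ALLOC][14-41 FREE]
Op 2: a = realloc(a, 12) -> a = 0; heap: [0-11 ALLOC][12-41 FREE]
Op 3: b = malloc(6) -> b = 12; heap: [0-11 ALLOC][12-17 ALLOC][18-41 FREE]
malloc(3): first-fit scan over [0-11 ALLOC][12-17 ALLOC][18-41 FREE] -> 18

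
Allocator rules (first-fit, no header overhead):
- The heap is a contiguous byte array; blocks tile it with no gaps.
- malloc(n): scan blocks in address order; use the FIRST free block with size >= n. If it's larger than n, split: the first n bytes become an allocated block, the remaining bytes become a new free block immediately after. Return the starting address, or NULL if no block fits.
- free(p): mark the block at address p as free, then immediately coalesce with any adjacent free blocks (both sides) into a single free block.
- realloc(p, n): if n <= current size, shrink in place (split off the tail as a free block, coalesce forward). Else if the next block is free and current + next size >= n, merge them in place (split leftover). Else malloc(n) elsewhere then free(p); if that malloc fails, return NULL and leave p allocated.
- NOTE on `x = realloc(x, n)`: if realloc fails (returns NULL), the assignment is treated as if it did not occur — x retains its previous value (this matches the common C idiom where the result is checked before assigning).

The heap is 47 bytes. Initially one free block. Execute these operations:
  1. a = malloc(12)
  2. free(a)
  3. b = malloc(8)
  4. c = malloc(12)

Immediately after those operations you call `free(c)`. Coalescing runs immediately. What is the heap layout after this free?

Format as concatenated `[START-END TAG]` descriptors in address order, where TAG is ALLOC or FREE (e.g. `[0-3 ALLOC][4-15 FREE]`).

Answer: [0-7 ALLOC][8-46 FREE]

Derivation:
Op 1: a = malloc(12) -> a = 0; heap: [0-11 ALLOC][12-46 FREE]
Op 2: free(a) -> (freed a); heap: [0-46 FREE]
Op 3: b = malloc(8) -> b = 0; heap: [0-7 ALLOC][8-46 FREE]
Op 4: c = malloc(12) -> c = 8; heap: [0-7 ALLOC][8-19 ALLOC][20-46 FREE]
free(c): c = 8 -> block [8-19 ALLOC]; mark free, coalesce with adjacent free neighbors -> [0-7 ALLOC][8-46 FREE]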